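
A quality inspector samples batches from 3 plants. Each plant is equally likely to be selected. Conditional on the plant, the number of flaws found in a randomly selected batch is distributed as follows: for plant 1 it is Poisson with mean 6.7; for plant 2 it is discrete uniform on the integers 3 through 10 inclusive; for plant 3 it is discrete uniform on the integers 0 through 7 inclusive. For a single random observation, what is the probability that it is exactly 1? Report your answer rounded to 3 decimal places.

Conditional on each plant, P(X = 1): 1: 0.00824711; 2: 0; 3: 0.125.
By total probability, P(X = 1) = 0.333333·0.00824711 + 0.333333·0 + 0.333333·0.125 = 0.0444157.

0.044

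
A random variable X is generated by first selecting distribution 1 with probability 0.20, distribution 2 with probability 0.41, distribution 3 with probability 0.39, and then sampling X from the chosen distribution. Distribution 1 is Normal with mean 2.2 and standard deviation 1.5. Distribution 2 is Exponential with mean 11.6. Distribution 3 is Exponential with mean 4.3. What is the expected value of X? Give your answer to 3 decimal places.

6.873

Component means — 1: 2.2; 2: 11.6; 3: 4.3.
E[X] = 0.2·2.2 + 0.41·11.6 + 0.39·4.3 = 6.873.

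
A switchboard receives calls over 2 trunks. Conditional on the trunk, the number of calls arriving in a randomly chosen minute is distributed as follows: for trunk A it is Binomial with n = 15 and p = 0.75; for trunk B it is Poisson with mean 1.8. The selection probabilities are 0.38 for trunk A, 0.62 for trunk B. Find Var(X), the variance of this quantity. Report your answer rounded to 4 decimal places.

Per component, A: μ=11.25, E[X²]=129.375; B: μ=1.8, E[X²]=5.04.
E[X] = 0.38·11.25 + 0.62·1.8 = 5.391.
E[X²] = 0.38·129.375 + 0.62·5.04 = 52.2873.
Var(X) = E[X²] − (E[X])² = 52.2873 − 29.0629 = 23.2244.

23.2244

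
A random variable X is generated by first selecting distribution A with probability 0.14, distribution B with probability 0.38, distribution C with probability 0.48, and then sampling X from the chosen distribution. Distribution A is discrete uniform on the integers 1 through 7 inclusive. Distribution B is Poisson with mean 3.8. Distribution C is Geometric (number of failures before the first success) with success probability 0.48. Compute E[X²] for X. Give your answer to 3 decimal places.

For each component E[X²] = Var + (mean)², giving A: 20; B: 18.24; C: 3.43056.
Overall E[X²] = 0.14·20 + 0.38·18.24 + 0.48·3.43056 = 11.3779.

11.378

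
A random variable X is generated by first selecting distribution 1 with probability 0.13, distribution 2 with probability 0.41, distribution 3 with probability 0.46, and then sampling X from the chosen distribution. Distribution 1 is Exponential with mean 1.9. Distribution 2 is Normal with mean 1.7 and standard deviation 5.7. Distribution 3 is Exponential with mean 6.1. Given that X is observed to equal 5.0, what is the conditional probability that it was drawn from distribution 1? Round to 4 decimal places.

Likelihoods f(5.0 | ·): 1: 0.0378762; 2: 0.0591905; 3: 0.0722256.
Posterior ∝ prior × likelihood. Numerator for 1: 0.13·0.0378762 = 0.0049239.
Normalizing constant: 0.13·0.0378762 + 0.41·0.0591905 + 0.46·0.0722256 = 0.0624158.
P(1 | observation) = 0.0049239 / 0.0624158 = 0.0788888.

0.0789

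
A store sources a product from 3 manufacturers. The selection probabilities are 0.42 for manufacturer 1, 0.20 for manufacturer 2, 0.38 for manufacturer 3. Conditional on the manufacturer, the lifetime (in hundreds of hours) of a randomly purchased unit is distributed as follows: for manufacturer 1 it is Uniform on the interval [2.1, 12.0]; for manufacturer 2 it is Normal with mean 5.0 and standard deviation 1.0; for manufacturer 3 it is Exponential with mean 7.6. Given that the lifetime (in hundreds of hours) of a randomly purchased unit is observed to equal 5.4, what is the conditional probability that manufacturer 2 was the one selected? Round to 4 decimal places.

0.5237

Likelihoods f(5.4 | ·): 1: 0.10101; 2: 0.36827; 3: 0.064656.
Posterior ∝ prior × likelihood. Numerator for 2: 0.2·0.36827 = 0.073654.
Normalizing constant: 0.42·0.10101 + 0.2·0.36827 + 0.38·0.064656 = 0.140648.
P(2 | observation) = 0.073654 / 0.140648 = 0.523678.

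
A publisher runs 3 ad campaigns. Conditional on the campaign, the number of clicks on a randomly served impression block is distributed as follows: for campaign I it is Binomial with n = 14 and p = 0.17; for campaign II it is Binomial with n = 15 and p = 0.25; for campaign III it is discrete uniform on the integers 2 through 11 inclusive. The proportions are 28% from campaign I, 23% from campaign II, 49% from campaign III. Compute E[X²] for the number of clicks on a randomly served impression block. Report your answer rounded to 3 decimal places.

30.765

For each component E[X²] = Var + (mean)², giving I: 7.6398; II: 16.875; III: 50.5.
Overall E[X²] = 0.28·7.6398 + 0.23·16.875 + 0.49·50.5 = 30.7654.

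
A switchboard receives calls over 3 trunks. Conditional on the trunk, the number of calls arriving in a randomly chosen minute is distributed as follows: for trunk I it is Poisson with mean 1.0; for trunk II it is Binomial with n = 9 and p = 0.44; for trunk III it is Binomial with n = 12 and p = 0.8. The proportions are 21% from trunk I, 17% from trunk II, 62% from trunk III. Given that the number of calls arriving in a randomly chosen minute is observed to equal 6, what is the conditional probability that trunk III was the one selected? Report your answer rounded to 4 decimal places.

Likelihoods P(X=6 | ·): I: 0.000510944; II: 0.107043; III: 0.0155021.
Posterior ∝ prior × likelihood. Numerator for III: 0.62·0.0155021 = 0.00961133.
Normalizing constant: 0.21·0.000510944 + 0.17·0.107043 + 0.62·0.0155021 = 0.027916.
P(III | observation) = 0.00961133 / 0.027916 = 0.344295.

0.3443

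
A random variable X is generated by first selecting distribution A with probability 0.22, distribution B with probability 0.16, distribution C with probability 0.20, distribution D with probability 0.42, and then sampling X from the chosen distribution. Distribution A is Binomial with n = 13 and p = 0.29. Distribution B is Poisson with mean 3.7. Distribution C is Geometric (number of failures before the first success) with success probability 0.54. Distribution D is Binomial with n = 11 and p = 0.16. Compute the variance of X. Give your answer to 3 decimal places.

3.447

Per component, A: μ=3.77, E[X²]=16.8896; B: μ=3.7, E[X²]=17.39; C: μ=0.851852, E[X²]=2.30316; D: μ=1.76, E[X²]=4.576.
E[X] = 0.22·3.77 + 0.16·3.7 + 0.2·0.851852 + 0.42·1.76 = 2.33097.
E[X²] = 0.22·16.8896 + 0.16·17.39 + 0.2·2.30316 + 0.42·4.576 = 8.88066.
Var(X) = E[X²] − (E[X])² = 8.88066 − 5.43342 = 3.44724.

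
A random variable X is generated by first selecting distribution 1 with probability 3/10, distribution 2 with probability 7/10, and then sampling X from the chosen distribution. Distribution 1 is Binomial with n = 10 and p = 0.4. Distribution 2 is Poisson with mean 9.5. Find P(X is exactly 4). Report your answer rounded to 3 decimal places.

Conditional on each component, P(X = 4): 1: 0.250823; 2: 0.025403.
By total probability, P(X = 4) = 0.3·0.250823 + 0.7·0.025403 = 0.0930289.

0.093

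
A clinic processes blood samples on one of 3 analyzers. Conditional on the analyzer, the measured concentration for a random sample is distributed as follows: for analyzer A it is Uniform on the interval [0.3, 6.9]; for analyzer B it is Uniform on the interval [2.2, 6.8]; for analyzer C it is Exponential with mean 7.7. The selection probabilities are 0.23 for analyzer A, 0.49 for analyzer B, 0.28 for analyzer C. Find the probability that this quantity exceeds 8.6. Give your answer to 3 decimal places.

Conditional on each analyzer, P(X > 8.6): A: 0; B: 0; C: 0.327298.
By total probability, P(X > 8.6) = 0.23·0 + 0.49·0 + 0.28·0.327298 = 0.0916435.

0.092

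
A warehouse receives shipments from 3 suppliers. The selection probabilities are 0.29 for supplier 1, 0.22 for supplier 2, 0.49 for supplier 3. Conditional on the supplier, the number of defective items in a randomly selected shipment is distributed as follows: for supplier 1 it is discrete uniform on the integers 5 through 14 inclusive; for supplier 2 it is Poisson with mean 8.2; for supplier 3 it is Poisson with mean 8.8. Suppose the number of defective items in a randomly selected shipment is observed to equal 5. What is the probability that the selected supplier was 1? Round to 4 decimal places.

0.3618

Likelihoods P(X=5 | ·): 1: 0.1; 2: 0.0848542; 3: 0.0662889.
Posterior ∝ prior × likelihood. Numerator for 1: 0.29·0.1 = 0.029.
Normalizing constant: 0.29·0.1 + 0.22·0.0848542 + 0.49·0.0662889 = 0.0801495.
P(1 | observation) = 0.029 / 0.0801495 = 0.361824.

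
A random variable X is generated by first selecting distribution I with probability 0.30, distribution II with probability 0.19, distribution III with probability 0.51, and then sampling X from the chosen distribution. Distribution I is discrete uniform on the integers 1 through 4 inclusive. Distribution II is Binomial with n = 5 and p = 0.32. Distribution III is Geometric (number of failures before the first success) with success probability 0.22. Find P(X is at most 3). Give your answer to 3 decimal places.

Conditional on each component, P(X ≤ 3): I: 0.75; II: 0.960993; III: 0.629849.
By total probability, P(X ≤ 3) = 0.3·0.75 + 0.19·0.960993 + 0.51·0.629849 = 0.728812.

0.729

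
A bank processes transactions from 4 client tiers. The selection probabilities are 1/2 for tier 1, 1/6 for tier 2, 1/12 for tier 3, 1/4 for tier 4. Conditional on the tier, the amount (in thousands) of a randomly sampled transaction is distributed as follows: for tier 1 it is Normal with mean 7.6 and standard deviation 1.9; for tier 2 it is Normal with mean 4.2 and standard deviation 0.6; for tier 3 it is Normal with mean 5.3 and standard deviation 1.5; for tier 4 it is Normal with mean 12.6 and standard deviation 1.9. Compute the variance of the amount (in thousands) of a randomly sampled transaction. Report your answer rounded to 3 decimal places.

Per component, 1: μ=7.6, E[X²]=61.37; 2: μ=4.2, E[X²]=18; 3: μ=5.3, E[X²]=30.34; 4: μ=12.6, E[X²]=162.37.
E[X] = 0.5·7.6 + 0.166667·4.2 + 0.0833333·5.3 + 0.25·12.6 = 8.09167.
E[X²] = 0.5·61.37 + 0.166667·18 + 0.0833333·30.34 + 0.25·162.37 = 76.8058.
Var(X) = E[X²] − (E[X])² = 76.8058 − 65.4751 = 11.3308.

11.331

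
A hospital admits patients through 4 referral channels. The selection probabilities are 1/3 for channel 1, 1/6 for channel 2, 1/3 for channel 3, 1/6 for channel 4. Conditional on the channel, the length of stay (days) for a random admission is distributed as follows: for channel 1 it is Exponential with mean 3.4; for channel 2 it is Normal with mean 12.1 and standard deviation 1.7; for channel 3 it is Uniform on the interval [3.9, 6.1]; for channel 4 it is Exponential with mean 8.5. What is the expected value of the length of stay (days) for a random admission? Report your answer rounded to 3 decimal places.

Component means — 1: 3.4; 2: 12.1; 3: 5; 4: 8.5.
E[X] = 0.333333·3.4 + 0.166667·12.1 + 0.333333·5 + 0.166667·8.5 = 6.23333.

6.233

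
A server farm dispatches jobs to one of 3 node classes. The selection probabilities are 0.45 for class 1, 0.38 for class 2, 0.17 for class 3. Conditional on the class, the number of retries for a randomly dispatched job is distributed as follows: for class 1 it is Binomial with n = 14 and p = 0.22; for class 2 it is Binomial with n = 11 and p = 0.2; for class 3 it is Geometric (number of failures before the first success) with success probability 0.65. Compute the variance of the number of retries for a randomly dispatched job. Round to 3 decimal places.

Per component, 1: μ=3.08, E[X²]=11.8888; 2: μ=2.2, E[X²]=6.6; 3: μ=0.538462, E[X²]=1.11834.
E[X] = 0.45·3.08 + 0.38·2.2 + 0.17·0.538462 = 2.31354.
E[X²] = 0.45·11.8888 + 0.38·6.6 + 0.17·1.11834 = 8.04808.
Var(X) = E[X²] − (E[X])² = 8.04808 − 5.35246 = 2.69562.

2.696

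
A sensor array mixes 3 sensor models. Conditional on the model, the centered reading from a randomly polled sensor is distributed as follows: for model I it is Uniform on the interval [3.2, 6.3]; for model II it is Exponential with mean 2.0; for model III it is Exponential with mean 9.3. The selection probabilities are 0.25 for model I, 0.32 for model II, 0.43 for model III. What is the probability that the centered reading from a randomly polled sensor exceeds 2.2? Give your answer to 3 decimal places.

Conditional on each model, P(X > 2.2): I: 1; II: 0.332871; III: 0.789339.
By total probability, P(X > 2.2) = 0.25·1 + 0.32·0.332871 + 0.43·0.789339 = 0.695935.

0.696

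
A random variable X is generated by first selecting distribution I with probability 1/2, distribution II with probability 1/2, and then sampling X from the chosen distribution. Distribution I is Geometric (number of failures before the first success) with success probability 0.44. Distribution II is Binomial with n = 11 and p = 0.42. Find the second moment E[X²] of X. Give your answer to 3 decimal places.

14.268

For each component E[X²] = Var + (mean)², giving I: 4.5124; II: 24.024.
Overall E[X²] = 0.5·4.5124 + 0.5·24.024 = 14.2682.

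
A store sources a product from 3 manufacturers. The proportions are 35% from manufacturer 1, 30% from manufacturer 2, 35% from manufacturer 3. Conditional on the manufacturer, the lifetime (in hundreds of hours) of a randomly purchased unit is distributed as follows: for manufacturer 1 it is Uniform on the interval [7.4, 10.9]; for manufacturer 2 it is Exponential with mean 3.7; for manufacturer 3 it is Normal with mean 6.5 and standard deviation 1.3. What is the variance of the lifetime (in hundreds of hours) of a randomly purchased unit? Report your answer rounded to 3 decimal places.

Per component, 1: μ=9.15, E[X²]=84.7433; 2: μ=3.7, E[X²]=27.38; 3: μ=6.5, E[X²]=43.94.
E[X] = 0.35·9.15 + 0.3·3.7 + 0.35·6.5 = 6.5875.
E[X²] = 0.35·84.7433 + 0.3·27.38 + 0.35·43.94 = 53.2532.
Var(X) = E[X²] − (E[X])² = 53.2532 − 43.3952 = 9.85801.

9.858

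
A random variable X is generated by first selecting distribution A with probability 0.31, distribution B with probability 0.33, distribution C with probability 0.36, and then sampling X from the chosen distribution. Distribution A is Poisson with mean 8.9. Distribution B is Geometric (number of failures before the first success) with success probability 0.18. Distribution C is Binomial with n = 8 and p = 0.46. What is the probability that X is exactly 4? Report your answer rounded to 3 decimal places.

Conditional on each component, P(X = 4): A: 0.0356556; B: 0.0813819; C: 0.266504.
By total probability, P(X = 4) = 0.31·0.0356556 + 0.33·0.0813819 + 0.36·0.266504 = 0.133851.

0.134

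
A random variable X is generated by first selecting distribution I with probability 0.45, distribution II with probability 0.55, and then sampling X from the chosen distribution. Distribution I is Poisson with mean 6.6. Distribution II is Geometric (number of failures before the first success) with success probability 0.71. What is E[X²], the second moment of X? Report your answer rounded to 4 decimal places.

For each component E[X²] = Var + (mean)², giving I: 50.16; II: 0.742115.
Overall E[X²] = 0.45·50.16 + 0.55·0.742115 = 22.9802.

22.9802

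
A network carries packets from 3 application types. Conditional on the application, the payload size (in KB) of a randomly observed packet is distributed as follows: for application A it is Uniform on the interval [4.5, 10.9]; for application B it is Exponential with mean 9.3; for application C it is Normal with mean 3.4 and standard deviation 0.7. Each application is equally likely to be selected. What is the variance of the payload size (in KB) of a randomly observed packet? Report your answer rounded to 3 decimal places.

36.338

Per component, A: μ=7.7, E[X²]=62.7033; B: μ=9.3, E[X²]=172.98; C: μ=3.4, E[X²]=12.05.
E[X] = 0.333333·7.7 + 0.333333·9.3 + 0.333333·3.4 = 6.8.
E[X²] = 0.333333·62.7033 + 0.333333·172.98 + 0.333333·12.05 = 82.5778.
Var(X) = E[X²] − (E[X])² = 82.5778 − 46.24 = 36.3378.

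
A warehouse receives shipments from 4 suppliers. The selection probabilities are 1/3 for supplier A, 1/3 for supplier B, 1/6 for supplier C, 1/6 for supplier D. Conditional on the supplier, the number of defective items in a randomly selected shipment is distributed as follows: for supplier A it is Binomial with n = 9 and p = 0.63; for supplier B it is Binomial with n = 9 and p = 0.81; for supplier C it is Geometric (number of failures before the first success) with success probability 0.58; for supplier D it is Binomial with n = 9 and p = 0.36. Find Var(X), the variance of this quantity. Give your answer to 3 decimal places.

Per component, A: μ=5.67, E[X²]=34.2468; B: μ=7.29, E[X²]=54.5292; C: μ=0.724138, E[X²]=1.77289; D: μ=3.24, E[X²]=12.5712.
E[X] = 0.333333·5.67 + 0.333333·7.29 + 0.166667·0.724138 + 0.166667·3.24 = 4.98069.
E[X²] = 0.333333·34.2468 + 0.333333·54.5292 + 0.166667·1.77289 + 0.166667·12.5712 = 31.9827.
Var(X) = E[X²] − (E[X])² = 31.9827 − 24.8073 = 7.17541.

7.175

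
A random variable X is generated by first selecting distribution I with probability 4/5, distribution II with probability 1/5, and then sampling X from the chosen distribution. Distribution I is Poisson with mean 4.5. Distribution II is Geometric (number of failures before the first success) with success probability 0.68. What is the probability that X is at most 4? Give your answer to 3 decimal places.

0.625

Conditional on each component, P(X ≤ 4): I: 0.532104; II: 0.996645.
By total probability, P(X ≤ 4) = 0.8·0.532104 + 0.2·0.996645 = 0.625012.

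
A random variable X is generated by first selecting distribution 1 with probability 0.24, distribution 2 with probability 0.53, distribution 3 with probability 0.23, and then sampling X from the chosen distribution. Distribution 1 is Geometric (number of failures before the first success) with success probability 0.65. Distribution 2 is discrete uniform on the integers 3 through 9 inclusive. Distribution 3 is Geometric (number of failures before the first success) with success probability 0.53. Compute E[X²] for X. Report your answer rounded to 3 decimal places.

22.034

For each component E[X²] = Var + (mean)², giving 1: 1.11834; 2: 40; 3: 2.45959.
Overall E[X²] = 0.24·1.11834 + 0.53·40 + 0.23·2.45959 = 22.0341.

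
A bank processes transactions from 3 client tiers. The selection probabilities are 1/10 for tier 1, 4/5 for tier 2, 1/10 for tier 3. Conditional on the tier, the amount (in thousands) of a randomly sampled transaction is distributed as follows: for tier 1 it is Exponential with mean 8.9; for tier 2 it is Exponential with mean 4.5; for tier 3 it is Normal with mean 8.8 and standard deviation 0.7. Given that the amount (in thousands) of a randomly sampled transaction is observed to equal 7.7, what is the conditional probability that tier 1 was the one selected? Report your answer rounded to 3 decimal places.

0.089

Likelihoods f(7.7 | ·): 1: 0.0473012; 2: 0.0401478; 3: 0.165803.
Posterior ∝ prior × likelihood. Numerator for 1: 0.1·0.0473012 = 0.00473012.
Normalizing constant: 0.1·0.0473012 + 0.8·0.0401478 + 0.1·0.165803 = 0.0534286.
P(1 | observation) = 0.00473012 / 0.0534286 = 0.0885316.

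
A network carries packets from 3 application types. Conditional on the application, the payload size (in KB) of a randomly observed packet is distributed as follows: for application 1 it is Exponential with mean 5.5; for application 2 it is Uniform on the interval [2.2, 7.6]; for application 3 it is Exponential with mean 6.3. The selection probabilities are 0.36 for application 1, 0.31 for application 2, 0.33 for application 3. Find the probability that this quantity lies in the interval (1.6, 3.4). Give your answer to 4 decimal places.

0.2076

Conditional on each application, P(1.6 < X < 3.4): 1: 0.20866; 2: 0.222222; 3: 0.192783.
By total probability, P(1.6 < X < 3.4) = 0.36·0.20866 + 0.31·0.222222 + 0.33·0.192783 = 0.207625.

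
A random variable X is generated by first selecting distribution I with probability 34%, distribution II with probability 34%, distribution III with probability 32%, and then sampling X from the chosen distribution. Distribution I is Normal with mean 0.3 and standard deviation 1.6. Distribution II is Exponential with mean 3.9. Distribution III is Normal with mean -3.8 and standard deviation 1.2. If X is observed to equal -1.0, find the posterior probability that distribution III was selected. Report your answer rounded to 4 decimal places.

0.1029

Likelihoods f(-1.0 | ·): I: 0.179242; II: 0; III: 0.0218516.
Posterior ∝ prior × likelihood. Numerator for III: 0.32·0.0218516 = 0.0069925.
Normalizing constant: 0.34·0.179242 + 0.34·0 + 0.32·0.0218516 = 0.0679347.
P(III | observation) = 0.0069925 / 0.0679347 = 0.10293.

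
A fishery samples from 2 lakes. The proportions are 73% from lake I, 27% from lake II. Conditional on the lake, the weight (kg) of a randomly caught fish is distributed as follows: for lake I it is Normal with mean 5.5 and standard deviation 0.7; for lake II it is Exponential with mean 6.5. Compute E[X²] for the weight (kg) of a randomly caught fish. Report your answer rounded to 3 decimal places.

45.255

For each component E[X²] = Var + (mean)², giving I: 30.74; II: 84.5.
Overall E[X²] = 0.73·30.74 + 0.27·84.5 = 45.2552.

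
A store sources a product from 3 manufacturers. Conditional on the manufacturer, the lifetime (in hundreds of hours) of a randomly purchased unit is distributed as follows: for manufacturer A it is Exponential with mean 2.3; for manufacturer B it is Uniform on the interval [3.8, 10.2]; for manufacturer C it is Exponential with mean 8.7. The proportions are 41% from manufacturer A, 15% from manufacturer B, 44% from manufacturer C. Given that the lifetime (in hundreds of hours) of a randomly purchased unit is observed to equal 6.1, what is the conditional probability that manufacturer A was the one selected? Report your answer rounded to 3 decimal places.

0.206

Likelihoods f(6.1 | ·): A: 0.0306512; B: 0.15625; C: 0.0570132.
Posterior ∝ prior × likelihood. Numerator for A: 0.41·0.0306512 = 0.012567.
Normalizing constant: 0.41·0.0306512 + 0.15·0.15625 + 0.44·0.0570132 = 0.0610903.
P(A | observation) = 0.012567 / 0.0610903 = 0.205712.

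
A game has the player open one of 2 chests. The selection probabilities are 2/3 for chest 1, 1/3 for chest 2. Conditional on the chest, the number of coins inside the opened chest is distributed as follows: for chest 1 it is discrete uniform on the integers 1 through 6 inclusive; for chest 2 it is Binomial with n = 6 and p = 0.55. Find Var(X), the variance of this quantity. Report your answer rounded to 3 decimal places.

2.448

Per component, 1: μ=3.5, E[X²]=15.1667; 2: μ=3.3, E[X²]=12.375.
E[X] = 0.666667·3.5 + 0.333333·3.3 = 3.43333.
E[X²] = 0.666667·15.1667 + 0.333333·12.375 = 14.2361.
Var(X) = E[X²] − (E[X])² = 14.2361 − 11.7878 = 2.44833.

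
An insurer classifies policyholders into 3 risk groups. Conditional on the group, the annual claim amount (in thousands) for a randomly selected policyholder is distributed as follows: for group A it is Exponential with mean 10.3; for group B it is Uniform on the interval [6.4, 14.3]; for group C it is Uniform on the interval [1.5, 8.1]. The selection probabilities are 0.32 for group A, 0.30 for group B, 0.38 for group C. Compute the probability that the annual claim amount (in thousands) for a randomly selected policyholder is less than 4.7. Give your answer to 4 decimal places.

0.3015

Conditional on each group, P(X < 4.7): A: 0.366383; B: 0; C: 0.484848.
By total probability, P(X < 4.7) = 0.32·0.366383 + 0.3·0 + 0.38·0.484848 = 0.301485.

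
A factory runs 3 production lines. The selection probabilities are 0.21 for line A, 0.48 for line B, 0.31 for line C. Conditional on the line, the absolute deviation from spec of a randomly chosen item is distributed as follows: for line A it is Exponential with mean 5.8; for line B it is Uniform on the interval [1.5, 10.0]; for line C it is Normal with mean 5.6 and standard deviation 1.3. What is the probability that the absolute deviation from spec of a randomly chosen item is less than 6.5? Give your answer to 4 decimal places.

Conditional on each line, P(X < 6.5): A: 0.673945; B: 0.588235; C: 0.755628.
By total probability, P(X < 6.5) = 0.21·0.673945 + 0.48·0.588235 + 0.31·0.755628 = 0.658126.

0.6581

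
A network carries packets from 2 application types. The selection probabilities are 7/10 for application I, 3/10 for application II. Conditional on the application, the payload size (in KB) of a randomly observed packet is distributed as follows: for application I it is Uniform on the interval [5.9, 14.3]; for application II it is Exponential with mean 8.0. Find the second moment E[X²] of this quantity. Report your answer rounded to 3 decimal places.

For each component E[X²] = Var + (mean)², giving I: 107.89; II: 128.
Overall E[X²] = 0.7·107.89 + 0.3·128 = 113.923.

113.923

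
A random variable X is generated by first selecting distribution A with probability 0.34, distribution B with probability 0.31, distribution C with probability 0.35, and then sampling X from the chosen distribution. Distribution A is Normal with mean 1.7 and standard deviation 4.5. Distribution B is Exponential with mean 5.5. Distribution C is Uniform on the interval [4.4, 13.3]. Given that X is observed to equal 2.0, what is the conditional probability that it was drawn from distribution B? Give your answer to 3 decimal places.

Likelihoods f(2.0 | ·): A: 0.0884571; B: 0.12639; C: 0.
Posterior ∝ prior × likelihood. Numerator for B: 0.31·0.12639 = 0.0391808.
Normalizing constant: 0.34·0.0884571 + 0.31·0.12639 + 0.35·0 = 0.0692562.
P(B | observation) = 0.0391808 / 0.0692562 = 0.565737.

0.566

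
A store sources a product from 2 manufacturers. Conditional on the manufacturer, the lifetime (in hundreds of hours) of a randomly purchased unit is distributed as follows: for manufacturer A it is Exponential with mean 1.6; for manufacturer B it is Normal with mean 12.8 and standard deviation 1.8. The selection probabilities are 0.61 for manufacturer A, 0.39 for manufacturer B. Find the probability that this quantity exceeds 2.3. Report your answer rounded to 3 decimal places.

Conditional on each manufacturer, P(X > 2.3): A: 0.237521; B: 1.
By total probability, P(X > 2.3) = 0.61·0.237521 + 0.39·1 = 0.534888.

0.535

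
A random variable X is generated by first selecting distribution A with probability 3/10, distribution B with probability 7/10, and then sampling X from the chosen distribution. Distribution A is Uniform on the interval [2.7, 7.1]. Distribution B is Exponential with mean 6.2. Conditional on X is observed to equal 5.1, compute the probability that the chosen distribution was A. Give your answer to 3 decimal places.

0.579

Likelihoods f(5.1 | ·): A: 0.227273; B: 0.0708543.
Posterior ∝ prior × likelihood. Numerator for A: 0.3·0.227273 = 0.0681818.
Normalizing constant: 0.3·0.227273 + 0.7·0.0708543 = 0.11778.
P(A | observation) = 0.0681818 / 0.11778 = 0.578892.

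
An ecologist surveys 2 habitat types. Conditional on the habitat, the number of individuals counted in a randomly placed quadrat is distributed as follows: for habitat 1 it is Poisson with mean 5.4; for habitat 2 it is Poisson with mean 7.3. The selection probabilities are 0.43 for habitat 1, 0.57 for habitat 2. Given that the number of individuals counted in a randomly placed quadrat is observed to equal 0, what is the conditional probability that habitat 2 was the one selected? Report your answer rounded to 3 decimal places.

Likelihoods P(X=0 | ·): 1: 0.00451658; 2: 0.000675539.
Posterior ∝ prior × likelihood. Numerator for 2: 0.57·0.000675539 = 0.000385057.
Normalizing constant: 0.43·0.00451658 + 0.57·0.000675539 = 0.00232719.
P(2 | observation) = 0.000385057 / 0.00232719 = 0.16546.

0.165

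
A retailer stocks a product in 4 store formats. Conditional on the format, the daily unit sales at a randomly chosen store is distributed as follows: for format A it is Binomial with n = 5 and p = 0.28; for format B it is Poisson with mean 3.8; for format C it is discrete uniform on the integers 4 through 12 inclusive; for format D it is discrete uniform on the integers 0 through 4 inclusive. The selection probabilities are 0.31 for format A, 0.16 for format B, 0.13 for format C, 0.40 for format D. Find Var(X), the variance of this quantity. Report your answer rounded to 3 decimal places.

7.119

Per component, A: μ=1.4, E[X²]=2.968; B: μ=3.8, E[X²]=18.24; C: μ=8, E[X²]=70.6667; D: μ=2, E[X²]=6.
E[X] = 0.31·1.4 + 0.16·3.8 + 0.13·8 + 0.4·2 = 2.882.
E[X²] = 0.31·2.968 + 0.16·18.24 + 0.13·70.6667 + 0.4·6 = 15.4251.
Var(X) = E[X²] − (E[X])² = 15.4251 − 8.30592 = 7.11922.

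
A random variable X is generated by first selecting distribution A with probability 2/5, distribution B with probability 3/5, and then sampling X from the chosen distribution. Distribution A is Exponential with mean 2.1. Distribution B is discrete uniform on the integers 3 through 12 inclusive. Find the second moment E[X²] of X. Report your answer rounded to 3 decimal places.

For each component E[X²] = Var + (mean)², giving A: 8.82; B: 64.5.
Overall E[X²] = 0.4·8.82 + 0.6·64.5 = 42.228.

42.228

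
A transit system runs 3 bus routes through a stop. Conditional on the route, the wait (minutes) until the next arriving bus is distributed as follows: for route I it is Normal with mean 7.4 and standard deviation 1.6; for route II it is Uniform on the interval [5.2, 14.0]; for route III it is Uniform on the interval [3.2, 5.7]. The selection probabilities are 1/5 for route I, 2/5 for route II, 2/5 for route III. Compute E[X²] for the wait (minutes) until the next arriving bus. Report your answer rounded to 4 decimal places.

59.0387

For each component E[X²] = Var + (mean)², giving I: 57.32; II: 98.6133; III: 20.3233.
Overall E[X²] = 0.2·57.32 + 0.4·98.6133 + 0.4·20.3233 = 59.0387.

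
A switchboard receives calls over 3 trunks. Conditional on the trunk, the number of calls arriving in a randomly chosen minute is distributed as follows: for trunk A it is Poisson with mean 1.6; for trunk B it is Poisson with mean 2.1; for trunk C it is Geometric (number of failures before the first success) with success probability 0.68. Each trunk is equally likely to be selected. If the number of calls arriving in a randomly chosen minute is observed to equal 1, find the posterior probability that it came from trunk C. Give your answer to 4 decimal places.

Likelihoods P(X=1 | ·): A: 0.323034; B: 0.257158; C: 0.2176.
Posterior ∝ prior × likelihood. Numerator for C: 0.333333·0.2176 = 0.0725333.
Normalizing constant: 0.333333·0.323034 + 0.333333·0.257158 + 0.333333·0.2176 = 0.265931.
P(C | observation) = 0.0725333 / 0.265931 = 0.272752.

0.2728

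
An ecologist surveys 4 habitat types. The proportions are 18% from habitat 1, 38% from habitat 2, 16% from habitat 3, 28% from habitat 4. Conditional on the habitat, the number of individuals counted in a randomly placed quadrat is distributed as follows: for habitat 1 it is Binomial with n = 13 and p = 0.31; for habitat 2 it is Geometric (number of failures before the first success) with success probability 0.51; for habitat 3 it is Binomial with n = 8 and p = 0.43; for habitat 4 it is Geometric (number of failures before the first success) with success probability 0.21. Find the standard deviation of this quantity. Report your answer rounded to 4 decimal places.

2.9012

Per component, 1: μ=4.03, E[X²]=19.0216; 2: μ=0.960784, E[X²]=2.807; 3: μ=3.44, E[X²]=13.7944; 4: μ=3.7619, E[X²]=32.0658.
E[X] = 0.18·4.03 + 0.38·0.960784 + 0.16·3.44 + 0.28·3.7619 = 2.69423.
E[X²] = 0.18·19.0216 + 0.38·2.807 + 0.16·13.7944 + 0.28·32.0658 = 15.6761.
Var(X) = E[X²] − (E[X])² = 15.6761 − 7.25888 = 8.41718.
SD(X) = √8.41718 = 2.90124.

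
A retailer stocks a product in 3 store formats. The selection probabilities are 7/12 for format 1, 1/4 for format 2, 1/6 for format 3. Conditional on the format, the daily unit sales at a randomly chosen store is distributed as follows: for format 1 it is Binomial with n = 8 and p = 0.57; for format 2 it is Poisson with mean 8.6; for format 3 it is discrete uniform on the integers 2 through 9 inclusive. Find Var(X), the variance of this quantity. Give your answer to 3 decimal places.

Per component, 1: μ=4.56, E[X²]=22.7544; 2: μ=8.6, E[X²]=82.56; 3: μ=5.5, E[X²]=35.5.
E[X] = 0.583333·4.56 + 0.25·8.6 + 0.166667·5.5 = 5.72667.
E[X²] = 0.583333·22.7544 + 0.25·82.56 + 0.166667·35.5 = 39.8301.
Var(X) = E[X²] − (E[X])² = 39.8301 − 32.7947 = 7.03536.

7.035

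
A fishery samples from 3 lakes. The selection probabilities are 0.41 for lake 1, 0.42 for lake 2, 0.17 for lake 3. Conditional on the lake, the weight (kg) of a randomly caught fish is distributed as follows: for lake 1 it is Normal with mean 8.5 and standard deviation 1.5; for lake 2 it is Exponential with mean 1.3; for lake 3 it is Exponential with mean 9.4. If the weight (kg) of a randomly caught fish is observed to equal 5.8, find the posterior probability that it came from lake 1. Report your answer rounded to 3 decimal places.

0.615

Likelihoods f(5.8 | ·): 1: 0.0526334; 2: 0.00888045; 3: 0.0573989.
Posterior ∝ prior × likelihood. Numerator for 1: 0.41·0.0526334 = 0.0215797.
Normalizing constant: 0.41·0.0526334 + 0.42·0.00888045 + 0.17·0.0573989 = 0.0350673.
P(1 | observation) = 0.0215797 / 0.0350673 = 0.61538.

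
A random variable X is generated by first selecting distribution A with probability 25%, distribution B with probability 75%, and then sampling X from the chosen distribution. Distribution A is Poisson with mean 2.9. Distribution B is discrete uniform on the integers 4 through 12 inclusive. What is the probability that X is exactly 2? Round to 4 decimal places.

0.0578

Conditional on each component, P(X = 2): A: 0.231373; B: 0.
By total probability, P(X = 2) = 0.25·0.231373 + 0.75·0 = 0.0578432.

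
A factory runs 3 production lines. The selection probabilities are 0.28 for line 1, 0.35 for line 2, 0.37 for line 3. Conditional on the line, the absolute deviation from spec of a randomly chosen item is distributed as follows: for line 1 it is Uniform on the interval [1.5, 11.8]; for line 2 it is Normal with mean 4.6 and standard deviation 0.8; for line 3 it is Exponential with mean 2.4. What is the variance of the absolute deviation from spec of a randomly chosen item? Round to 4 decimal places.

Per component, 1: μ=6.65, E[X²]=53.0633; 2: μ=4.6, E[X²]=21.8; 3: μ=2.4, E[X²]=11.52.
E[X] = 0.28·6.65 + 0.35·4.6 + 0.37·2.4 = 4.36.
E[X²] = 0.28·53.0633 + 0.35·21.8 + 0.37·11.52 = 26.7501.
Var(X) = E[X²] − (E[X])² = 26.7501 − 19.0096 = 7.74053.

7.7405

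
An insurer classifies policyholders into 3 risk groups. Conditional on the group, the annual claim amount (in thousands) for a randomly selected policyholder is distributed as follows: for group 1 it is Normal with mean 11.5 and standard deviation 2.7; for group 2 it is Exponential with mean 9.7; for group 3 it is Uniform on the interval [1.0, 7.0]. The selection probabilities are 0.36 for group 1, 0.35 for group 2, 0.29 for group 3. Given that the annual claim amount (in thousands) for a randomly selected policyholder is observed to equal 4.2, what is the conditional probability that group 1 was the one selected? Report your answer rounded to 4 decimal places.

0.0188

Likelihoods f(4.2 | ·): 1: 0.00382118; 2: 0.0668626; 3: 0.166667.
Posterior ∝ prior × likelihood. Numerator for 1: 0.36·0.00382118 = 0.00137562.
Normalizing constant: 0.36·0.00382118 + 0.35·0.0668626 + 0.29·0.166667 = 0.0731109.
P(1 | observation) = 0.00137562 / 0.0731109 = 0.0188156.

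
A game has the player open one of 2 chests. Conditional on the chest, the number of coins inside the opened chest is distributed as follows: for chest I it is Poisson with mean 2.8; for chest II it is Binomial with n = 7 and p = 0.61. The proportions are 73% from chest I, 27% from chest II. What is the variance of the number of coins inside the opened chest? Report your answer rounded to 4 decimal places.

2.9195

Per component, I: μ=2.8, E[X²]=10.64; II: μ=4.27, E[X²]=19.8982.
E[X] = 0.73·2.8 + 0.27·4.27 = 3.1969.
E[X²] = 0.73·10.64 + 0.27·19.8982 = 13.1397.
Var(X) = E[X²] − (E[X])² = 13.1397 − 10.2202 = 2.91954.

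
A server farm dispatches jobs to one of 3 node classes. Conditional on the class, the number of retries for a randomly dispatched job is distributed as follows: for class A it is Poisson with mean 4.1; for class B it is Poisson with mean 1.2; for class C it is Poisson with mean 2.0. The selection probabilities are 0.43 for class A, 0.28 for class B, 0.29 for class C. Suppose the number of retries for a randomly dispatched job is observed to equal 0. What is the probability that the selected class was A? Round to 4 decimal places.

Likelihoods P(X=0 | ·): A: 0.0165727; B: 0.301194; C: 0.135335.
Posterior ∝ prior × likelihood. Numerator for A: 0.43·0.0165727 = 0.00712625.
Normalizing constant: 0.43·0.0165727 + 0.28·0.301194 + 0.29·0.135335 = 0.130708.
P(A | observation) = 0.00712625 / 0.130708 = 0.0545204.

0.0545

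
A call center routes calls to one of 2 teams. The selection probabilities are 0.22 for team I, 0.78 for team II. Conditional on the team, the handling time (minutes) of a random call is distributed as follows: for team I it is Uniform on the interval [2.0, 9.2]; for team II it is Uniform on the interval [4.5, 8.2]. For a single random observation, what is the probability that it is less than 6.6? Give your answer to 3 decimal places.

Conditional on each team, P(X < 6.6): I: 0.638889; II: 0.567568.
By total probability, P(X < 6.6) = 0.22·0.638889 + 0.78·0.567568 = 0.583258.

0.583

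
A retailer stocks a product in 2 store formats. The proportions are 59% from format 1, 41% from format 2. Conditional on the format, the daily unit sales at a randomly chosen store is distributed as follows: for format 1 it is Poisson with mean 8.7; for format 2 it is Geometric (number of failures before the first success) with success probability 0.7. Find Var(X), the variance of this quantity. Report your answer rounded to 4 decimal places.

21.9340

Per component, 1: μ=8.7, E[X²]=84.39; 2: μ=0.428571, E[X²]=0.795918.
E[X] = 0.59·8.7 + 0.41·0.428571 = 5.30871.
E[X²] = 0.59·84.39 + 0.41·0.795918 = 50.1164.
Var(X) = E[X²] − (E[X])² = 50.1164 − 28.1824 = 21.934.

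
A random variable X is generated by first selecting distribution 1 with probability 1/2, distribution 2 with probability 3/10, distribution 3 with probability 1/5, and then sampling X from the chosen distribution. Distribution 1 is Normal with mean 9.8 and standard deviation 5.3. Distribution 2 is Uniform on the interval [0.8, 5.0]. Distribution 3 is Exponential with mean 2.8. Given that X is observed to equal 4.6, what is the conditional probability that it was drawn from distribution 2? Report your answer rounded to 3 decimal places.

0.658

Likelihoods f(4.6 | ·): 1: 0.0465162; 2: 0.238095; 3: 0.0690809.
Posterior ∝ prior × likelihood. Numerator for 2: 0.3·0.238095 = 0.0714286.
Normalizing constant: 0.5·0.0465162 + 0.3·0.238095 + 0.2·0.0690809 = 0.108503.
P(2 | observation) = 0.0714286 / 0.108503 = 0.658311.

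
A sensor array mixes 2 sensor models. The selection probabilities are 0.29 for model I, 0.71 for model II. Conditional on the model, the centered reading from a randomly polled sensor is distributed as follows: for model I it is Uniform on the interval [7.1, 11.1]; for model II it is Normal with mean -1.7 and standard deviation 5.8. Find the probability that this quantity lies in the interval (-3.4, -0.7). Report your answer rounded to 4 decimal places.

Conditional on each model, P(-3.4 < X < -0.7): I: 0; II: 0.183722.
By total probability, P(-3.4 < X < -0.7) = 0.29·0 + 0.71·0.183722 = 0.130443.

0.1304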